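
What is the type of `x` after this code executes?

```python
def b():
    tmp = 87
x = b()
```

Function without return returns None

NoneType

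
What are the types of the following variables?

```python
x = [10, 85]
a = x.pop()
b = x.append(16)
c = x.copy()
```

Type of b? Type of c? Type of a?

append() returns None; copy() returns list; pop() returns element

NoneType, list, int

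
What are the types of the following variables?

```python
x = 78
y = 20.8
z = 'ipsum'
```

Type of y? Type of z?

y is assigned a number with a decimal point, so it is a float; z is assigned a quoted string literal, so it is a str

float, str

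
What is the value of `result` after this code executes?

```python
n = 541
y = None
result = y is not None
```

n = 541; y = None; result = False

False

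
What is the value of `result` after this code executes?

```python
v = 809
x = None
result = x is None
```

v = 809; x = None; result = True

True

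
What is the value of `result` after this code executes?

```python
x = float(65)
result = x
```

x = 65.0; result = 65.0

65.0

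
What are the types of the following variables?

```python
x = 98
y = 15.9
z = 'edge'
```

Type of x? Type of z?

x is assigned a bare integer (no decimal point), so it is an int; z is assigned a quoted string literal, so it is a str

int, str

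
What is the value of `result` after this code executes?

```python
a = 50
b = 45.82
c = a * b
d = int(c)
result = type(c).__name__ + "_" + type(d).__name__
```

a is int; b is float; c is float; d is int; result = 'float_int'

'float_int'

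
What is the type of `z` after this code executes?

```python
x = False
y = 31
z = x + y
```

bool + int = int (bool is subclass of int)

int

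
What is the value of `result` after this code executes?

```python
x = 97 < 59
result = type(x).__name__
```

x is bool; result = 'bool'

'bool'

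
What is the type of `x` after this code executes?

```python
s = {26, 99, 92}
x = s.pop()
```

Popping from set[int] returns int

int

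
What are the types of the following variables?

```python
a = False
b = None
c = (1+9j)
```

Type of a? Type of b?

a is assigned the constant False, which has type bool; b is assigned None, whose type is NoneType

bool, NoneType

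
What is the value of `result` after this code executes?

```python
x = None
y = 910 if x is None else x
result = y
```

x = None; y = 910; result = 910

910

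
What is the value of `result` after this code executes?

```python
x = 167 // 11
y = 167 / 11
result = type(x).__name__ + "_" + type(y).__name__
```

x is int; y is float; result = 'int_float'

'int_float'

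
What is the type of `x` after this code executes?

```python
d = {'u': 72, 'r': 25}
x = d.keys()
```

.keys() returns dict_keys view

dict_keys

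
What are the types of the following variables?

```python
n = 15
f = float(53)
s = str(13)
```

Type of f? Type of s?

f is assigned the result of calling float(), which returns a float; s is assigned the result of calling str(), which returns a str

float, str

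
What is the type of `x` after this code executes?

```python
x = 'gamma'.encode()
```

str.encode() returns bytes

bytes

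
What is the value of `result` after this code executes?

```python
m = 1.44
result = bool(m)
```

m = 1.44; result = True

True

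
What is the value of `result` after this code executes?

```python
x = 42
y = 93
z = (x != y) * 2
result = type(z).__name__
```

x is int; y is int; z is int; result = 'int'

'int'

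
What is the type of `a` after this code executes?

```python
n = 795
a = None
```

None has type NoneType

NoneType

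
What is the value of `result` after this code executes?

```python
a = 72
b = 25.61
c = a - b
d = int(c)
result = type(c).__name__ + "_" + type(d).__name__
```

a is int; b is float; c is float; d is int; result = 'float_int'

'float_int'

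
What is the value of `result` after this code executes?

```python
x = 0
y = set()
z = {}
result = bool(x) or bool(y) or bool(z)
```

x = 0; y = set(); z = {}; result = False

False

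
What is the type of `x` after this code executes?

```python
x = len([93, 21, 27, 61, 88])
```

len() always returns int

int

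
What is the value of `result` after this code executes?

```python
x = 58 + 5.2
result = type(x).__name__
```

x is float; result = 'float'

'float'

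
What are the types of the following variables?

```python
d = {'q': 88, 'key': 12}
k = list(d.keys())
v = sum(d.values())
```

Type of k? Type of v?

list() converts to list; sum of ints is int

list, int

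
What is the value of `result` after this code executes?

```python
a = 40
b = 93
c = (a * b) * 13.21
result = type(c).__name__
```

a is int; b is int; c is float; result = 'float'

'float'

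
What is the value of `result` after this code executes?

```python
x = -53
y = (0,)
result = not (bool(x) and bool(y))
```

x = -53; y = (0,); result = False

False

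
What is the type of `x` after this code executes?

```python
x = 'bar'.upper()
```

str.upper() returns str

str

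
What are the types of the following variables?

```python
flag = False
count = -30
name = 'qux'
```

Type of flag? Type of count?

flag is assigned the constant False, which has type bool; count is assigned a bare integer (no decimal point), so it is an int

bool, int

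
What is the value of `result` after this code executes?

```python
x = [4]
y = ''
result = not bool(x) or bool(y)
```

x = [4]; y = ''; result = False

False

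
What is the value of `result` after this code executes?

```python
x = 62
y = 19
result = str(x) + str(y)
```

x = 62; y = 19; result = '6219'

'6219'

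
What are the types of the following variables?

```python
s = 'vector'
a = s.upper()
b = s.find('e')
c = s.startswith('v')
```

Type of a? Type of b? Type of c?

upper() returns str; find() returns int; startswith() returns bool

str, int, bool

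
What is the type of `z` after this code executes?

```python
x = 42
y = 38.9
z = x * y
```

int * float = float

float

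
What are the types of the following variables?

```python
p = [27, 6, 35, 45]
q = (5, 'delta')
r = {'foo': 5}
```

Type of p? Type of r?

p is assigned a list literal (square brackets); r is assigned a dict literal ({key: value})

list, dict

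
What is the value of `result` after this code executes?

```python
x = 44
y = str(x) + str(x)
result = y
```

x = 44; y = '4444'; result = '4444'

'4444'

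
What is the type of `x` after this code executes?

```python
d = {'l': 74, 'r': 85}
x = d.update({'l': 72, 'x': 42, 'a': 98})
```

dict.update() returns None

NoneType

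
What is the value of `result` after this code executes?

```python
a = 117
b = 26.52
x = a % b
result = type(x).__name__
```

a is int; b is float; x is float; result = 'float'

'float'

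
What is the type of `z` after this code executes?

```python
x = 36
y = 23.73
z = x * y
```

int * float = float

float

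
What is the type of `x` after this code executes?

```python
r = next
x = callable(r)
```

callable() returns bool

bool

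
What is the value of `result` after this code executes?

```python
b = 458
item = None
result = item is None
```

b = 458; item = None; result = True

True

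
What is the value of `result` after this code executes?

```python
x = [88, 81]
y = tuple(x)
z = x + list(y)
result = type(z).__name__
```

x is list; y is tuple; z is list; result = 'list'

'list'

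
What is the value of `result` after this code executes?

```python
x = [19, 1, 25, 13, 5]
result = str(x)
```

x = [19, 1, 25, 13, 5]; result = '[19, 1, 25, 13, 5]'

'[19, 1, 25, 13, 5]'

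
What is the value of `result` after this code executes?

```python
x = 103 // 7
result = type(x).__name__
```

x is int; result = 'int'

'int'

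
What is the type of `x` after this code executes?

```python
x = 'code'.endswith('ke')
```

str.endswith() returns bool

bool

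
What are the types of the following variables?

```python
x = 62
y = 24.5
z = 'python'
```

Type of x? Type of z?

x is assigned a bare integer (no decimal point), so it is an int; z is assigned a quoted string literal, so it is a str

int, str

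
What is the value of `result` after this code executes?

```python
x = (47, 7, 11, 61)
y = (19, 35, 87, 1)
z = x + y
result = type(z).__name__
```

x is tuple; y is tuple; z is tuple; result = 'tuple'

'tuple'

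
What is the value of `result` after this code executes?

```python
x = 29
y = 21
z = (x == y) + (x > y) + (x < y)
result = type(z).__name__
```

x is int; y is int; z is int; result = 'int'

'int'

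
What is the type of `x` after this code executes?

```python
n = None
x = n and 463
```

'and' returns first falsy value (None)

NoneType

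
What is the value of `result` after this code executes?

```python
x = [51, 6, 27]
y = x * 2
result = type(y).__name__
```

x is list; y is list; result = 'list'

'list'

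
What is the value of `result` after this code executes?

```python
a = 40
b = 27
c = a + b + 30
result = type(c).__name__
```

a is int; b is int; c is int; result = 'int'

'int'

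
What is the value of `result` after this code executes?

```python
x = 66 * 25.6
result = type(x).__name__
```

x is float; result = 'float'

'float'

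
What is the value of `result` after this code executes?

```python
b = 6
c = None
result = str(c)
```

b = 6; c = None; result = 'None'

'None'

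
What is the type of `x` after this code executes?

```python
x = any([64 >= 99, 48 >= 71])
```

any() returns bool

bool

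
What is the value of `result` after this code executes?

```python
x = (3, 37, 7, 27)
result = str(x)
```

x = (3, 37, 7, 27); result = '(3, 37, 7, 27)'

'(3, 37, 7, 27)'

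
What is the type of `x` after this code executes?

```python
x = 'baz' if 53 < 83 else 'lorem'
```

Both branches of conditional are str

str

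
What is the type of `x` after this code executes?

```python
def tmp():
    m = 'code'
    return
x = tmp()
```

Bare return returns None

NoneType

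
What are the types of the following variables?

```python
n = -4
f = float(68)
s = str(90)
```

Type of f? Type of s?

f is assigned the result of calling float(), which returns a float; s is assigned the result of calling str(), which returns a str

float, str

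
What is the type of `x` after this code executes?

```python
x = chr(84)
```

chr() returns str (single char)

str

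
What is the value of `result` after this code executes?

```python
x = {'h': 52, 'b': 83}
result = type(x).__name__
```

x is dict; result = 'dict'

'dict'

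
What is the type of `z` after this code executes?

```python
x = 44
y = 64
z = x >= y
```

Comparison returns bool

bool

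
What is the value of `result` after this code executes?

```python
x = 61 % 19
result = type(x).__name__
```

x is int; result = 'int'

'int'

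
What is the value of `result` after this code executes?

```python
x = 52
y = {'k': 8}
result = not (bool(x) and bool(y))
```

x = 52; y = {'k': 8}; result = False

False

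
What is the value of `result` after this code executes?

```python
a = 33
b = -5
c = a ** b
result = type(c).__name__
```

a is int; b is int; c is float; result = 'float'

'float'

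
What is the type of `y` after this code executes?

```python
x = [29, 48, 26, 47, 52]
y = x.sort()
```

list.sort() returns None (mutates in place)

NoneType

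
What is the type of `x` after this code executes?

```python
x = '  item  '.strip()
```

str.strip() returns str

str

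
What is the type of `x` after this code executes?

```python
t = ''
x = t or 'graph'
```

'or' returns first truthy value (str)

str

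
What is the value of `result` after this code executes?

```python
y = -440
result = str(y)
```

y = -440; result = '-440'

'-440'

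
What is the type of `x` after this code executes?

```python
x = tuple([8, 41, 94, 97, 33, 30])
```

tuple() constructor returns tuple

tuple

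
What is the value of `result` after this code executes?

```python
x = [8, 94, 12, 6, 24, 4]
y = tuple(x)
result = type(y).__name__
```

x is list; y is tuple; result = 'tuple'

'tuple'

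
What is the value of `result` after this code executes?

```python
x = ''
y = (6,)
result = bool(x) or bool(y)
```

x = ''; y = (6,); result = True

True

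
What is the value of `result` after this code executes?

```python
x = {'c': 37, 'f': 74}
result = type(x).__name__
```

x is dict; result = 'dict'

'dict'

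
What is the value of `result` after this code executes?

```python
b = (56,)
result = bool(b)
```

b = (56,); result = True

True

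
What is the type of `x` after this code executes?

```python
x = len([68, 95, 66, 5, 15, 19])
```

len() always returns int

int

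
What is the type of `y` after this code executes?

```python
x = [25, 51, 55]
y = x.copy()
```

list.copy() returns list

list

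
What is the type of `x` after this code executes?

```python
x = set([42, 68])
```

set() constructor returns set

set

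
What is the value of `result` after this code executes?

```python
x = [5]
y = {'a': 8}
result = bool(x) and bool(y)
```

x = [5]; y = {'a': 8}; result = True

True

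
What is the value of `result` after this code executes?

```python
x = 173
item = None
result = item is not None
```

x = 173; item = None; result = False

False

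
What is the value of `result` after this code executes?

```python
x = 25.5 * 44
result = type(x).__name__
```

x is float; result = 'float'

'float'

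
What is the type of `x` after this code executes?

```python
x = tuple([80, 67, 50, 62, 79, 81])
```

tuple() constructor returns tuple

tuple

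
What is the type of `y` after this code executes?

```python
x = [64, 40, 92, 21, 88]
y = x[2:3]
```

Slicing a list returns a list

list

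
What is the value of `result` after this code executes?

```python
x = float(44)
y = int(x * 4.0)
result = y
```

x = 44.0; y = 176; result = 176

176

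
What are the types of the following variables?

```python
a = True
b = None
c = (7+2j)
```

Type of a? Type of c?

a is assigned the constant True, which has type bool; c is assigned (7+2j), an int plus an imaginary literal (j suffix), which evaluates to complex

bool, complex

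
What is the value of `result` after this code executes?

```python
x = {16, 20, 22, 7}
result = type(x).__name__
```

x is set; result = 'set'

'set'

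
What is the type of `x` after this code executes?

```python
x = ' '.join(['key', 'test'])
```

str.join() returns str

str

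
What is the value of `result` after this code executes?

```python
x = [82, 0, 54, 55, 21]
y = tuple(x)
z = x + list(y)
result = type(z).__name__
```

x is list; y is tuple; z is list; result = 'list'

'list'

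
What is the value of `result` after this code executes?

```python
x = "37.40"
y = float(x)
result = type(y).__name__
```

x is str; y is float; result = 'float'

'float'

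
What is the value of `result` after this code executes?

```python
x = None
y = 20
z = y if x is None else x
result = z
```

x = None; y = 20; z = 20; result = 20

20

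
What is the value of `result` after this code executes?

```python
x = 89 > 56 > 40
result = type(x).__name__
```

x is bool; result = 'bool'

'bool'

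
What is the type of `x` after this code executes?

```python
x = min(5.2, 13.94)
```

min() of floats returns float

float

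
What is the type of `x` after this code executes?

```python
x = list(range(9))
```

list(range()) returns list

list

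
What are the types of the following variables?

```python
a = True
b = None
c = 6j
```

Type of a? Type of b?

a is assigned the constant True, which has type bool; b is assigned None, whose type is NoneType

bool, NoneType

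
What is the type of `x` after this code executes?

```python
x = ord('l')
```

ord() returns int (code point)

int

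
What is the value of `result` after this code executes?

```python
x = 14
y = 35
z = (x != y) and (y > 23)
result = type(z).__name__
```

x is int; y is int; z is bool; result = 'bool'

'bool'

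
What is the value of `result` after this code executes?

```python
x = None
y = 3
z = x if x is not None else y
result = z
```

x = None; y = 3; z = 3; result = 3

3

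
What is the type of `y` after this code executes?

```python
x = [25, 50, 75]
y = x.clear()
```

list.clear() returns None

NoneType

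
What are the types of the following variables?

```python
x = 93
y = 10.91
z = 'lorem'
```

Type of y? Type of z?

y is assigned a number with a decimal point, so it is a float; z is assigned a quoted string literal, so it is a str

float, str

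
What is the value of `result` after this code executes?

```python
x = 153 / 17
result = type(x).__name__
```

x is float; result = 'float'

'float'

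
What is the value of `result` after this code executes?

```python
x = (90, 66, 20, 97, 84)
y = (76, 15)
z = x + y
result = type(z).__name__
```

x is tuple; y is tuple; z is tuple; result = 'tuple'

'tuple'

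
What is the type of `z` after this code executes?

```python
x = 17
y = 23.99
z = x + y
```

int + float = float

float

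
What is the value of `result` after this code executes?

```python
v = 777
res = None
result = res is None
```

v = 777; res = None; result = True

True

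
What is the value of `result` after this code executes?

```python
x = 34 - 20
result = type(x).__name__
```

x is int; result = 'int'

'int'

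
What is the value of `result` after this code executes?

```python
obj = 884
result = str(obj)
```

obj = 884; result = '884'

'884'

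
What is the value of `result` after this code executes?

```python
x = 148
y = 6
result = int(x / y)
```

x = 148; y = 6; result = 24

24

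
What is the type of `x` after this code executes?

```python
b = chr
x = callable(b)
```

callable() returns bool

bool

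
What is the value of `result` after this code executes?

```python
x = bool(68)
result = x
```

x = True; result = True

True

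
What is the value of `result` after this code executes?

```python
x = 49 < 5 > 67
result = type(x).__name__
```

x is bool; result = 'bool'

'bool'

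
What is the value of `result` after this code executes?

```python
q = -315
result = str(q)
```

q = -315; result = '-315'

'-315'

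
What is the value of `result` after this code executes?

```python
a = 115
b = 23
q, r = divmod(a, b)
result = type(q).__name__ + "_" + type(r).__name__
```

a is int; b is int; q is int; r is int; result = 'int_int'

'int_int'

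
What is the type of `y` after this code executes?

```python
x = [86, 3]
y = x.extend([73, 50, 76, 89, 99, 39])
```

list.extend() returns None

NoneType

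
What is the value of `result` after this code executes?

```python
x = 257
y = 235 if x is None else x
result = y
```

x = 257; y = 257; result = 257

257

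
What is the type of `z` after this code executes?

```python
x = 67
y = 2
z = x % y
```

int % int = int

int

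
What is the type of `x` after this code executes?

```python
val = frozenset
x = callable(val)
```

callable() returns bool

bool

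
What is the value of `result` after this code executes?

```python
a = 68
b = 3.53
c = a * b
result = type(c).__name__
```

a is int; b is float; c is float; result = 'float'

'float'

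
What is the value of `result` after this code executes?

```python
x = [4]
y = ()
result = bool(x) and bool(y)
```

x = [4]; y = (); result = False

False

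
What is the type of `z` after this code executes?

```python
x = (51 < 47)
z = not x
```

'not' returns bool

bool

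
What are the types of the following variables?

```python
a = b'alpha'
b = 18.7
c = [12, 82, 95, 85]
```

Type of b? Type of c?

b is assigned a number with a decimal point, so it is a float; c is assigned a list literal (square brackets)

float, list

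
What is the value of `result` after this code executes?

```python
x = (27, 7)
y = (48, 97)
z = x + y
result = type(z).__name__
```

x is tuple; y is tuple; z is tuple; result = 'tuple'

'tuple'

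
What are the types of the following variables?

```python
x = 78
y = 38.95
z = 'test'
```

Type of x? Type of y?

x is assigned a bare integer (no decimal point), so it is an int; y is assigned a number with a decimal point, so it is a float

int, float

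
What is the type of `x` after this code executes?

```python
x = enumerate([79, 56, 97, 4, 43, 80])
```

enumerate() returns an enumerate object

enumerate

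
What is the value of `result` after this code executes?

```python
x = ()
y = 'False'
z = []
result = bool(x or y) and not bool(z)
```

x = (); y = 'False'; z = []; result = True

True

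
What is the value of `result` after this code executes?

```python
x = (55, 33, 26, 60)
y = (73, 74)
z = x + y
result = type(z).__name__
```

x is tuple; y is tuple; z is tuple; result = 'tuple'

'tuple'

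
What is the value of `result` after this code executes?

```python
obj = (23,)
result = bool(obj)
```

obj = (23,); result = True

True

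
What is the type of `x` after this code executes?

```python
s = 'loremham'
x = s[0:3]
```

Slicing a str returns str

str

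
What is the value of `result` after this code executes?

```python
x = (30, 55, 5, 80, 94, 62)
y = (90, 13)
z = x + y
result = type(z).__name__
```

x is tuple; y is tuple; z is tuple; result = 'tuple'

'tuple'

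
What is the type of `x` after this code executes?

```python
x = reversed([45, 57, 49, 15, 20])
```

reversed() on a list returns list_reverseiterator

list_reverseiterator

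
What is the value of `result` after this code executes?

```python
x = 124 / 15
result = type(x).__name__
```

x is float; result = 'float'

'float'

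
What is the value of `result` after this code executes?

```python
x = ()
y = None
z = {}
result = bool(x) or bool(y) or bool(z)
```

x = (); y = None; z = {}; result = False

False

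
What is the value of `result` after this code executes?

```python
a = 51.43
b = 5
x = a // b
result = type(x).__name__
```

a is float; b is int; x is float; result = 'float'

'float'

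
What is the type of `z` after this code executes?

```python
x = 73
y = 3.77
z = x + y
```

int + float = float

float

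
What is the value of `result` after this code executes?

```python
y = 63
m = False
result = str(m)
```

y = 63; m = False; result = 'False'

'False'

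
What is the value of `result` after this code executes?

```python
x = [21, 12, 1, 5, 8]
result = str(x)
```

x = [21, 12, 1, 5, 8]; result = '[21, 12, 1, 5, 8]'

'[21, 12, 1, 5, 8]'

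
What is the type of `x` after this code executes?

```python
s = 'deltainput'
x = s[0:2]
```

Slicing a str returns str

str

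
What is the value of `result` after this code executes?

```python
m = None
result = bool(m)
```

m = None; result = False

False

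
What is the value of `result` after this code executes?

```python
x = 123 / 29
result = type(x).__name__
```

x is float; result = 'float'

'float'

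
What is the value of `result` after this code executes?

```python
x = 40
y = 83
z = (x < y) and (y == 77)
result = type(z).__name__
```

x is int; y is int; z is bool; result = 'bool'

'bool'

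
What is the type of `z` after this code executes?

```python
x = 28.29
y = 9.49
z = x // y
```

float // float = float

float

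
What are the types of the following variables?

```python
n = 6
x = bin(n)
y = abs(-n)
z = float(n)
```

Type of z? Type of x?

float() returns float; bin() returns str

float, str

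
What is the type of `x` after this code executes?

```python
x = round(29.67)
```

round() with no decimal places returns int

int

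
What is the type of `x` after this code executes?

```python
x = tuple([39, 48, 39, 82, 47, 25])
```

tuple() constructor returns tuple

tuple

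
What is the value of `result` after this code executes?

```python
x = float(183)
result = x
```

x = 183.0; result = 183.0

183.0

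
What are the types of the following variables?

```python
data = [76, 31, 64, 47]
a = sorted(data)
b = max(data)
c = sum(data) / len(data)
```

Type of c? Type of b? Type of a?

int / int = float; max of ints returns int; sorted() returns list

float, int, list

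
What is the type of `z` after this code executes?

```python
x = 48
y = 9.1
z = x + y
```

int + float = float

float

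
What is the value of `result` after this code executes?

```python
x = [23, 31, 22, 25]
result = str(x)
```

x = [23, 31, 22, 25]; result = '[23, 31, 22, 25]'

'[23, 31, 22, 25]'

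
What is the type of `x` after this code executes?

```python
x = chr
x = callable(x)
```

callable() returns bool

bool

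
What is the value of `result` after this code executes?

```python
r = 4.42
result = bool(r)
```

r = 4.42; result = True

True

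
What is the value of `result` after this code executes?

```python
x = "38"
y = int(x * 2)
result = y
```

x = '38'; y = 3838; result = 3838

3838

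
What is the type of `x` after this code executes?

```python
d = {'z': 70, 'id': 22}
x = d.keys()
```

.keys() returns dict_keys view

dict_keys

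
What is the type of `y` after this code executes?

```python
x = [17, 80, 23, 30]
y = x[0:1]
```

Slicing a list returns a list

list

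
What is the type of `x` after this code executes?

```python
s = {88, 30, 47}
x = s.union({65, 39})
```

set.union() returns a new set

set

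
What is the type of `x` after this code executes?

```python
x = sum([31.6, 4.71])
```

sum() of floats returns float

float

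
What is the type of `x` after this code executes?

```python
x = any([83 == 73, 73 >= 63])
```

any() returns bool

bool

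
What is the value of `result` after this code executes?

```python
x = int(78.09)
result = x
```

x = 78; result = 78

78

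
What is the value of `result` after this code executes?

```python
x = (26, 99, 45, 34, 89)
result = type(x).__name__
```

x is tuple; result = 'tuple'

'tuple'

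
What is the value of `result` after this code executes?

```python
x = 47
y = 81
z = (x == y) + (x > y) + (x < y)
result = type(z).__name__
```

x is int; y is int; z is int; result = 'int'

'int'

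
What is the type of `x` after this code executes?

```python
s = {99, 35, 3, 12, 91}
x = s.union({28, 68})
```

set.union() returns a new set

set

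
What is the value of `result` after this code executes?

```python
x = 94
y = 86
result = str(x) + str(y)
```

x = 94; y = 86; result = '9486'

'9486'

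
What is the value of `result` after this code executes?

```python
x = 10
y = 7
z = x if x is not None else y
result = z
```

x = 10; y = 7; z = 10; result = 10

10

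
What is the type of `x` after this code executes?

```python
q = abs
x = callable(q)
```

callable() returns bool

bool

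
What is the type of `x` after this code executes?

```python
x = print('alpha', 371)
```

print() returns None

NoneType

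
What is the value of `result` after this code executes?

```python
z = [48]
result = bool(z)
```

z = [48]; result = True

True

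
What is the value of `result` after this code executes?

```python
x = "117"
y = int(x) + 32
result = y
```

x = '117'; y = 149; result = 149

149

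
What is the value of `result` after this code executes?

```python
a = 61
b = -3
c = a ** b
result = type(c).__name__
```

a is int; b is int; c is float; result = 'float'

'float'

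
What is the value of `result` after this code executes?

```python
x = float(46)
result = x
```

x = 46.0; result = 46.0

46.0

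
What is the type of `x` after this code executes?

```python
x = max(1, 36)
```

max() of ints returns int

int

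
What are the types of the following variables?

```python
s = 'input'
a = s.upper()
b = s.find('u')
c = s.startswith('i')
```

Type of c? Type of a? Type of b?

startswith() returns bool; upper() returns str; find() returns int

bool, str, int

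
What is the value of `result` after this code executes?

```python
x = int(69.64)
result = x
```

x = 69; result = 69

69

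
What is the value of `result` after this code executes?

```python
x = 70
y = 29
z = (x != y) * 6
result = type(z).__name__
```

x is int; y is int; z is int; result = 'int'

'int'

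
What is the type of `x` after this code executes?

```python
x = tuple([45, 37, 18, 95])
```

tuple() constructor returns tuple

tuple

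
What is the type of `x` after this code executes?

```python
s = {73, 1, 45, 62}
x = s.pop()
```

Popping from set[int] returns int

int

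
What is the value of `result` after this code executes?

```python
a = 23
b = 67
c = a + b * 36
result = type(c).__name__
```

a is int; b is int; c is int; result = 'int'

'int'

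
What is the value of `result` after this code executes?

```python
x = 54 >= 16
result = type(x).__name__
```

x is bool; result = 'bool'

'bool'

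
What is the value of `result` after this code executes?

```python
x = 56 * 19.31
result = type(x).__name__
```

x is float; result = 'float'

'float'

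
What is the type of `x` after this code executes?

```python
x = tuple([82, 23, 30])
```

tuple() constructor returns tuple

tuple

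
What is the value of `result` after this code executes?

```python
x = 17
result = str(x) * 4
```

x = 17; result = '17171717'

'17171717'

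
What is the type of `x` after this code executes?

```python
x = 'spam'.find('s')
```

str.find() returns int index

int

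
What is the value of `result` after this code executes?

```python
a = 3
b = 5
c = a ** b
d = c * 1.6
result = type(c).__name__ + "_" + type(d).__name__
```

a is int; b is int; c is int; d is float; result = 'int_float'

'int_float'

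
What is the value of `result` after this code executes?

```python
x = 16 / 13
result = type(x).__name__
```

x is float; result = 'float'

'float'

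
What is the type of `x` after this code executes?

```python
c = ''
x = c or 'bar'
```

'or' returns first truthy value (str)

str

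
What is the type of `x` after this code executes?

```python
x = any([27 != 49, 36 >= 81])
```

any() returns bool

bool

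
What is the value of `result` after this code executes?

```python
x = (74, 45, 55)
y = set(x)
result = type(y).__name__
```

x is tuple; y is set; result = 'set'

'set'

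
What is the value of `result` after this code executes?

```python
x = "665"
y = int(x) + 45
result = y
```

x = '665'; y = 710; result = 710

710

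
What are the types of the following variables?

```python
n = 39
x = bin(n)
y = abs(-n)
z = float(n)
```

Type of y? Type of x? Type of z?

abs() of int returns int; bin() returns str; float() returns float

int, str, float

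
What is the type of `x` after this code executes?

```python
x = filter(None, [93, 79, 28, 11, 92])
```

filter() returns a filter object

filter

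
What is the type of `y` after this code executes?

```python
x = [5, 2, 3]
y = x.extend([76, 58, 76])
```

list.extend() returns None

NoneType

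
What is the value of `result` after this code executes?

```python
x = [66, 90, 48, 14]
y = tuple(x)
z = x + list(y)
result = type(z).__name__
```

x is list; y is tuple; z is list; result = 'list'

'list'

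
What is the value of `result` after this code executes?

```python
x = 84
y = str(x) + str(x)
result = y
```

x = 84; y = '8484'; result = '8484'

'8484'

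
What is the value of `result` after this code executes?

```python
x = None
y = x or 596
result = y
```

x = None; y = 596; result = 596

596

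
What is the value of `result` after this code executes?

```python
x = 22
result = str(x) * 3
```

x = 22; result = '222222'

'222222'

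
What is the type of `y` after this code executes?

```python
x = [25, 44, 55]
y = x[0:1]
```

Slicing a list returns a list

list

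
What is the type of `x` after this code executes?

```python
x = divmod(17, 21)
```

divmod() returns tuple of (quotient, remainder)

tuple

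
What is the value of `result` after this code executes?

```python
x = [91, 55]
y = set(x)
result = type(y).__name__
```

x is list; y is set; result = 'set'

'set'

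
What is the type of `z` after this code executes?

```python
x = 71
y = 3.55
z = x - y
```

int - float = float

float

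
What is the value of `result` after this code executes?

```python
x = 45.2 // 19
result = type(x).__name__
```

x is float; result = 'float'

'float'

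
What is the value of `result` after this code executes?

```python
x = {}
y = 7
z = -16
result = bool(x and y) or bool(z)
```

x = {}; y = 7; z = -16; result = True

True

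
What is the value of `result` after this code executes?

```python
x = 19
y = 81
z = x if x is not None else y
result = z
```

x = 19; y = 81; z = 19; result = 19

19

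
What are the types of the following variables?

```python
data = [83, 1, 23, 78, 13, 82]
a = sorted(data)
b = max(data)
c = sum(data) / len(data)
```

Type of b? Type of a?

max of ints returns int; sorted() returns list

int, list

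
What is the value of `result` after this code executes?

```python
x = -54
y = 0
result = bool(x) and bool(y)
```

x = -54; y = 0; result = False

False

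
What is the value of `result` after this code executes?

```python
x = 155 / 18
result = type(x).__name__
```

x is float; result = 'float'

'float'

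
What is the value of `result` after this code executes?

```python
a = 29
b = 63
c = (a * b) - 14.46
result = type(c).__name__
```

a is int; b is int; c is float; result = 'float'

'float'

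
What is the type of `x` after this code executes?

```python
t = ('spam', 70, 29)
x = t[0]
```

Index 0 of tuple is a str literal

str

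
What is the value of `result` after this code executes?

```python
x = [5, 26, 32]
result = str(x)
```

x = [5, 26, 32]; result = '[5, 26, 32]'

'[5, 26, 32]'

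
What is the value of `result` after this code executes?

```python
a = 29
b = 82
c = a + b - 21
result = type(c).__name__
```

a is int; b is int; c is int; result = 'int'

'int'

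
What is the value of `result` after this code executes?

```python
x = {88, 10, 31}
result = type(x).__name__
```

x is set; result = 'set'

'set'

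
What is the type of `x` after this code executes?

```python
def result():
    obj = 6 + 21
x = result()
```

Function without return returns None

NoneType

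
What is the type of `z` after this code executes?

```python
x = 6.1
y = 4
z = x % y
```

float % int = float

float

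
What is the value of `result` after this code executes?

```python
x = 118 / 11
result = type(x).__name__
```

x is float; result = 'float'

'float'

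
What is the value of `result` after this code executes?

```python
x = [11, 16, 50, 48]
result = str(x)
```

x = [11, 16, 50, 48]; result = '[11, 16, 50, 48]'

'[11, 16, 50, 48]'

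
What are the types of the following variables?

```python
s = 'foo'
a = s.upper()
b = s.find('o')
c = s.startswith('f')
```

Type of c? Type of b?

startswith() returns bool; find() returns int

bool, int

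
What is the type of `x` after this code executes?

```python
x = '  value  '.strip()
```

str.strip() returns str

str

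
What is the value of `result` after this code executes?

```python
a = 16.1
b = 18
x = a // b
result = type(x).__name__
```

a is float; b is int; x is float; result = 'float'

'float'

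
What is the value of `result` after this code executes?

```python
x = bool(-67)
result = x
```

x = True; result = True

True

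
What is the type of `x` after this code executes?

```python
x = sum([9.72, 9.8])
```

sum() of floats returns float

float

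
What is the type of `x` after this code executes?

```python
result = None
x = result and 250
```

'and' returns first falsy value (None)

NoneType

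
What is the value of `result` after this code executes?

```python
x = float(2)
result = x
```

x = 2.0; result = 2.0

2.0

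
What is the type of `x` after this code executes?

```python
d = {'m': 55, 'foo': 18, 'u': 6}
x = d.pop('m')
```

dict.pop() returns the value

int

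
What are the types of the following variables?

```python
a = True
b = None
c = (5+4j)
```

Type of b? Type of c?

b is assigned None, whose type is NoneType; c is assigned (5+4j), an int plus an imaginary literal (j suffix), which evaluates to complex

NoneType, complex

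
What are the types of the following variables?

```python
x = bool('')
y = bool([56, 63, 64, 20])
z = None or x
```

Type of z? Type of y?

None or bool returns the bool; bool() returns bool

bool, bool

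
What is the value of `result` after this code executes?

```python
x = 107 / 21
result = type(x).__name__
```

x is float; result = 'float'

'float'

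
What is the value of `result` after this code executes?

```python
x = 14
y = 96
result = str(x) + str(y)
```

x = 14; y = 96; result = '1496'

'1496'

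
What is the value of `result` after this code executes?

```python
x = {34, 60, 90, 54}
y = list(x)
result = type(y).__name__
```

x is set; y is list; result = 'list'

'list'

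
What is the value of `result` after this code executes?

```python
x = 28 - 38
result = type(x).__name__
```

x is int; result = 'int'

'int'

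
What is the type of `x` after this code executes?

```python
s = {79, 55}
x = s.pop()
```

Popping from set[int] returns int

int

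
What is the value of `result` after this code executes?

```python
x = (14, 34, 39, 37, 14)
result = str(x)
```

x = (14, 34, 39, 37, 14); result = '(14, 34, 39, 37, 14)'

'(14, 34, 39, 37, 14)'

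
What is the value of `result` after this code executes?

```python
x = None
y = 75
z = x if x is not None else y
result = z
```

x = None; y = 75; z = 75; result = 75

75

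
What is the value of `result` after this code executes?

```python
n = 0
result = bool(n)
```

n = 0; result = False

False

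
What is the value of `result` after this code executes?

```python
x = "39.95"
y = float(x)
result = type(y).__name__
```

x is str; y is float; result = 'float'

'float'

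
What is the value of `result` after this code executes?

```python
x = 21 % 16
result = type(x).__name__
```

x is int; result = 'int'

'int'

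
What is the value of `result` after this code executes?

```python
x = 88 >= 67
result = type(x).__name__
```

x is bool; result = 'bool'

'bool'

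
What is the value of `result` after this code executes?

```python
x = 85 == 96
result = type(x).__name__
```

x is bool; result = 'bool'

'bool'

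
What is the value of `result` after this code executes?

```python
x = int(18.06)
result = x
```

x = 18; result = 18

18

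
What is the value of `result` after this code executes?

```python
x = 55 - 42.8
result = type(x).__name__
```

x is float; result = 'float'

'float'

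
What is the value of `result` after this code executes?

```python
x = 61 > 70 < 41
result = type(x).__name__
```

x is bool; result = 'bool'

'bool'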